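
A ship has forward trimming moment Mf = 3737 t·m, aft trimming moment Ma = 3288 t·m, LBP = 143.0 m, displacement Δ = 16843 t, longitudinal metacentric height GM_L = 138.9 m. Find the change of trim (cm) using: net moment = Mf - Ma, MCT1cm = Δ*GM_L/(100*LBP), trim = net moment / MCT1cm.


Formula: net trimming moment = Mf - Ma; MCT1cm = Δ*GM_L/(100*LBP); trim = net moment / MCT1cm
Step 1 — net trimming moment = 3737 - 3288 = 449 t·m
Step 2 — MCT1cm = 16843 * 138.9 / (100 * 143.0) = 163.6009 t·m/cm
Step 3 — trim = 449 / 163.6009 ≈ 2.7445 cm (5 s.f.)

2.7445 cm


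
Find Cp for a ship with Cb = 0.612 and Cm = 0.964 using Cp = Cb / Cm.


Formula: Cp = Cb / Cm
Substituting: Cp = 0.612 / 0.964
Result: Cp ≈ 0.63485 (5 s.f.)

0.63485


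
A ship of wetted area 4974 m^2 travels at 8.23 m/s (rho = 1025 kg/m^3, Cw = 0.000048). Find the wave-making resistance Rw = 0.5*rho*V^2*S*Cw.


Formula: Rw = 0.5 * rho * V^2 * S * Cw
Step 1 — V^2 = 8.23^2 = 67.7329
Step 2 — 0.5 * rho * V^2 = 0.5 * 1025 * 67.7329 = 34713.11125
Step 3 — Rw = 34713.11125 * 4974 * 0.000048 ≈ 8287.8 N (5 s.f.)

8287.8 N


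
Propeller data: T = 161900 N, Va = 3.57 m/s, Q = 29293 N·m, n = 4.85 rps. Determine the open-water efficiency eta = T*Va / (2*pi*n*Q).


Formula: eta = T * Va / (2 * pi * n * Q)
Step 1 — numerator = T * Va = 161900 * 3.57 = 577983.0
Step 2 — 2 * pi * n = 2 * pi * 4.85 = 30.473449
Step 3 — denominator = 30.473449 * 29293 = 892658.74
Step 4 — eta = 577983.0 / 892658.74 ≈ 0.64748 (5 s.f.)

0.64748


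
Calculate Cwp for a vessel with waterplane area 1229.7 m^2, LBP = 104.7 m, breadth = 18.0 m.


Formula: Cwp = Aw / (L * B)
Step 1 — L * B = 104.7 * 18.0 = 1884.6 m^2
Step 2 — Cwp = 1229.7 / 1884.6 ≈ 0.65250 (5 s.f.)

0.65250


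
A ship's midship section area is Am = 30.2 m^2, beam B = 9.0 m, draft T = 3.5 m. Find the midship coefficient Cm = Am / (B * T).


Formula: Cm = Am / (B * T)
Step 1 — B * T = 9.0 * 3.5 = 31.5 m^2
Step 2 — Cm = 30.2 / 31.5 ≈ 0.95873 (5 s.f.)

0.95873


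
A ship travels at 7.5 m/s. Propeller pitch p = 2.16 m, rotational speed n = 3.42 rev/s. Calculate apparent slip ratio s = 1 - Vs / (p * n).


Formula: s = 1 - Vs / (p * n)
Step 1 — p * n = 2.16 * 3.42 = 7.3872
Step 2 — Vs / (p*n) = 7.5 / 7.3872 = 1.01527 (6 d.p.)
Step 3 — s = 1 - 1.01527 = -0.01527

-0.01527


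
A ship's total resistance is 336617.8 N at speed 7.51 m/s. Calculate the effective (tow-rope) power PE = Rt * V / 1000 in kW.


Formula: PE = Rt * V / 1000 (kW)
Step 1 — PE (W) = 336617.8 * 7.51 = 2527999.678 W
Step 2 — PE (kW) = 2527999.678 / 1000 ≈ 2528.0 kW (5 s.f.)

2528.0 kW


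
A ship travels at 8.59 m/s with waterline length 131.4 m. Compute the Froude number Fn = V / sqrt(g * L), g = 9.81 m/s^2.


Formula: Fn = V / sqrt(g * L)
Step 1 — g * L = 9.81 * 131.4 = 1289.034
Step 2 — sqrt(g * L) = sqrt(1289.034) = 35.90312
Step 3 — Fn = 8.59 / 35.90312 ≈ 0.23925 (5 s.f.)

0.23925


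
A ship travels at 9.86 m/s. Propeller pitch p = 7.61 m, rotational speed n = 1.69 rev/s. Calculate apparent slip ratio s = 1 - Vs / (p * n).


Formula: s = 1 - Vs / (p * n)
Step 1 — p * n = 7.61 * 1.69 = 12.8609
Step 2 — Vs / (p*n) = 9.86 / 12.8609 = 0.766665 (6 d.p.)
Step 3 — s = 1 - 0.766665 = 0.233335

0.233335


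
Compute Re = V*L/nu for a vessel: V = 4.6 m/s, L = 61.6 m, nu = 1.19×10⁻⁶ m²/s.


Formula: Re = V * L / nu
Step 1 — V * L = 4.6 * 61.6 = 283.36 m^2/s
Step 2 — Re = 283.36 / 1.19e-6 = 2.38e+08

2.38e+08


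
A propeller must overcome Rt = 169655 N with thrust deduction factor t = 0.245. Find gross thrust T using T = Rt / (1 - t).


Formula: T = Rt / (1 - t)
Step 1 — (1 - t) = 1 - 0.245 = 0.755
Step 2 — T = 169655 / 0.755 ≈ 224710 N (5 s.f.)

224710 N


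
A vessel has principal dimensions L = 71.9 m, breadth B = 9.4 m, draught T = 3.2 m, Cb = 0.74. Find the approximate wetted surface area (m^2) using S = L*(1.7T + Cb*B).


Formula: S = 1.7*L*T + V/T with V = Cb*L*B*T, i.e. S = L * (1.7*T + Cb*B)
Step 1 — 1.7*T = 1.7 * 3.2 = 5.44 m
Step 2 — Cb*B = 0.74 * 9.4 = 6.956 m
Step 3 — 1.7*T + Cb*B = 5.44 + 6.956 = 12.396 m
Step 4 — S = 71.9 * 12.396 ≈ 891.27 m^2 (5 s.f.)

891.27 m^2


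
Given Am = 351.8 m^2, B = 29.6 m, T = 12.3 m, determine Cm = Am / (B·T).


Formula: Cm = Am / (B * T)
Step 1 — B * T = 29.6 * 12.3 = 364.08 m^2
Step 2 — Cm = 351.8 / 364.08 ≈ 0.96627 (5 s.f.)

0.96627


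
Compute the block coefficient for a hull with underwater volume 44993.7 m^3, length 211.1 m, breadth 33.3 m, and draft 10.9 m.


Formula: Cb = V / (L * B * T)
Step 1 — L * B * T = 211.1 * 33.3 * 10.9 = 76622.967 m^3
Step 2 — Cb = 44993.7 / 76622.967 ≈ 0.58721 (5 s.f.)

0.58721


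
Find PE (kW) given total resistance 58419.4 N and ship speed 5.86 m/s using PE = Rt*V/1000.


Formula: PE = Rt * V / 1000 (kW)
Step 1 — PE (W) = 58419.4 * 5.86 = 342337.684 W
Step 2 — PE (kW) = 342337.684 / 1000 ≈ 342.34 kW (5 s.f.)

342.34 kW


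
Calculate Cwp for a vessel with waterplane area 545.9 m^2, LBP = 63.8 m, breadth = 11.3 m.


Formula: Cwp = Aw / (L * B)
Step 1 — L * B = 63.8 * 11.3 = 720.94 m^2
Step 2 — Cwp = 545.9 / 720.94 ≈ 0.75721 (5 s.f.)

0.75721


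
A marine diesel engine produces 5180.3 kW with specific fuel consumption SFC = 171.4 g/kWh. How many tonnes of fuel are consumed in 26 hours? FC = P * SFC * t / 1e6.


Formula: FC (tonnes) = P * SFC * t / 1,000,000
Step 1 — P * SFC * t = 5180.3 * 171.4 * 26 = 23085488.92 g
Step 2 — FC (tonnes) = 23085488.92 / 1,000,000 ≈ 23.085 tonnes (5 s.f.)

23.085 tonnes


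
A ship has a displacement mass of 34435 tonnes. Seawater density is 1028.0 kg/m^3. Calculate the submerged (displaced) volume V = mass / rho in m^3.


Formula: V = mass / rho
Step 1 — convert tonnes to kg: 34435 t * 1000 = 34435000 kg
Step 2 — V = 34435000 / 1028.0 ≈ 33497 m^3 (5 s.f.)

33497 m^3


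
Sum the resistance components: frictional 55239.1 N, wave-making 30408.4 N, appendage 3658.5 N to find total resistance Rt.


Formula: Rt = Rf + Rw + Ra
Substituting: Rt = 55239.1 + 30408.4 + 3658.5
Result: Rt = 89306.0 N

89306.0 N


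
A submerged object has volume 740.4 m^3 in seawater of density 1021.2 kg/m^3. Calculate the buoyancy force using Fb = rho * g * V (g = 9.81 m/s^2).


Formula: Fb = rho * g * V
Substituting: Fb = 1021.2 * 9.81 * 740.4
Intermediate: 1021.2 * 9.81 = 10017.972
Result: Fb = 10017.972 * 740.4 ≈ 7417300 N (5 s.f.)

7417300 N


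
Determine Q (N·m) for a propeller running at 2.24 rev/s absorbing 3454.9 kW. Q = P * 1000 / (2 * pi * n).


Formula: Q = P_W / (2 * pi * n)
Step 1 — P_W = 3454.9 kW * 1000 = 3454900.0 W
Step 2 — 2 * pi * n = 2 * pi * 2.24 = 14.074335
Step 3 — Q = 3454900.0 / 14.074335 ≈ 245480 N·m (5 s.f.)

245480 N·m


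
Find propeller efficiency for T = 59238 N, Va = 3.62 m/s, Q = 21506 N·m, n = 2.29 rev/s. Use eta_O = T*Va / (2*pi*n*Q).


Formula: eta = T * Va / (2 * pi * n * Q)
Step 1 — numerator = T * Va = 59238 * 3.62 = 214441.56
Step 2 — 2 * pi * n = 2 * pi * 2.29 = 14.388494
Step 3 — denominator = 14.388494 * 21506 = 309438.95
Step 4 — eta = 214441.56 / 309438.95 ≈ 0.69300 (5 s.f.)

0.69300


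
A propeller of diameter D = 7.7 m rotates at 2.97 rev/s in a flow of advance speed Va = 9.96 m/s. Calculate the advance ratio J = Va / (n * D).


Formula: J = Va / (n * D)
Step 1 — n * D = 2.97 * 7.7 = 22.869
Step 2 — J = 9.96 / 22.869 ≈ 0.43552 (5 s.f.)

0.43552


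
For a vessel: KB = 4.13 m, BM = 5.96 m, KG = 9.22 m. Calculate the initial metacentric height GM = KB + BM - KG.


Formula: GM = KB + BM - KG
Step 1 — KM = KB + BM = 4.13 + 5.96 = 10.09 m
Step 2 — GM = KM - KG = 10.09 - 9.22 = 0.87 m

0.87 m


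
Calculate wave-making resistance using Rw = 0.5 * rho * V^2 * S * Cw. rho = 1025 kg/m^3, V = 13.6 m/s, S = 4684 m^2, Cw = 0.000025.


Formula: Rw = 0.5 * rho * V^2 * S * Cw
Step 1 — V^2 = 13.6^2 = 184.96
Step 2 — 0.5 * rho * V^2 = 0.5 * 1025 * 184.96 = 94792.0
Step 3 — Rw = 94792.0 * 4684 * 0.000025 ≈ 11100 N (5 s.f.)

11100 N


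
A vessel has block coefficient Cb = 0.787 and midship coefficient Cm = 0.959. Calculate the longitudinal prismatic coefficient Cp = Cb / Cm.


Formula: Cp = Cb / Cm
Substituting: Cp = 0.787 / 0.959
Result: Cp ≈ 0.82065 (5 s.f.)

0.82065


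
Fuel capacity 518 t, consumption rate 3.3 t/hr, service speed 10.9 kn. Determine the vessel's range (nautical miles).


Formula: endurance = fuel / rate; range = endurance * speed
Step 1 — endurance = 518 / 3.3 = 156.9697 hours
Step 2 — range = 156.9697 * 10.9 ≈ 1711.0 nautical miles (5 s.f.)

1711.0 NM


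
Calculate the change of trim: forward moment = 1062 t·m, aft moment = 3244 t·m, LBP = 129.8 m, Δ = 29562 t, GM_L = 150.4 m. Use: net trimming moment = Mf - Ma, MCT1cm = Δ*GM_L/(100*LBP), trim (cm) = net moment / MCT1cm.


Formula: net trimming moment = Mf - Ma; MCT1cm = Δ*GM_L/(100*LBP); trim = net moment / MCT1cm
Step 1 — net trimming moment = 1062 - 3244 = -2182 t·m
Step 2 — MCT1cm = 29562 * 150.4 / (100 * 129.8) = 342.5366 t·m/cm
Step 3 — trim = -2182 / 342.5366 ≈ -6.3701 cm (5 s.f.)

-6.3701 cm


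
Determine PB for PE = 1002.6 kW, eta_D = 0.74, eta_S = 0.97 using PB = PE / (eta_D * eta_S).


Formula: PB = PE / (eta_D * eta_S)
Step 1 — combined efficiency = eta_D * eta_S = 0.74 * 0.97 = 0.7178
Step 2 — PB = 1002.6 / 0.7178 ≈ 1396.8 kW (5 s.f.)

1396.8 kW


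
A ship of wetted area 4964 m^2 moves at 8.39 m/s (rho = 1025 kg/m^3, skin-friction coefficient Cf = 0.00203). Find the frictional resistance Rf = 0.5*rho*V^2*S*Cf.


Formula: Rf = 0.5 * rho * V^2 * S * Cf
Step 1 — V^2 = 8.39^2 = 70.3921
Step 2 — 0.5 * rho * V^2 = 0.5 * 1025 * 70.3921 = 36075.95125
Step 3 — Rf = 36075.95125 * 4964 * 0.00203 ≈ 363530 N (5 s.f.)

363530 N


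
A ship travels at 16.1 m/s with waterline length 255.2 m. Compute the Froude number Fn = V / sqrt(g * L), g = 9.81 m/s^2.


Formula: Fn = V / sqrt(g * L)
Step 1 — g * L = 9.81 * 255.2 = 2503.512
Step 2 — sqrt(g * L) = sqrt(2503.512) = 50.035108
Step 3 — Fn = 16.1 / 50.035108 ≈ 0.32177 (5 s.f.)

0.32177


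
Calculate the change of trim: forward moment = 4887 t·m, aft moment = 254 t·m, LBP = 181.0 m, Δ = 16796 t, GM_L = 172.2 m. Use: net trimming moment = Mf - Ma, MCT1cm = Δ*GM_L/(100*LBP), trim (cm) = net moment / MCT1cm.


Formula: net trimming moment = Mf - Ma; MCT1cm = Δ*GM_L/(100*LBP); trim = net moment / MCT1cm
Step 1 — net trimming moment = 4887 - 254 = 4633 t·m
Step 2 — MCT1cm = 16796 * 172.2 / (100 * 181.0) = 159.794 t·m/cm
Step 3 — trim = 4633 / 159.794 ≈ 28.994 cm (5 s.f.)

28.994 cm


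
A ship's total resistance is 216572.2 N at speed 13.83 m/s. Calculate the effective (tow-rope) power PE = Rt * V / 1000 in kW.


Formula: PE = Rt * V / 1000 (kW)
Step 1 — PE (W) = 216572.2 * 13.83 = 2995193.526 W
Step 2 — PE (kW) = 2995193.526 / 1000 ≈ 2995.2 kW (5 s.f.)

2995.2 kW


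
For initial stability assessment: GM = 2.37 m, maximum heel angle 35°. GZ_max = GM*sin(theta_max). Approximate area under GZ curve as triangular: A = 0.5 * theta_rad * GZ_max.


Formula: GZ_max = GM * sin(theta); Area = 0.5 * theta_rad * GZ_max
Step 1 — GZ_max = 2.37 * sin(35°) = 2.37 * 0.573576 = 1.359375 m
Step 2 — theta_rad = 35 * pi/180 = 0.610865 rad
Step 3 — Area = 0.5 * 0.610865 * 1.359375 ≈ 0.41520 m·rad (5 s.f.)

0.41520 m·rad


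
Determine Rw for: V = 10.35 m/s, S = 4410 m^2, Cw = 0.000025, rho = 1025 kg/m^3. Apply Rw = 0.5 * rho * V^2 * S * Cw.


Formula: Rw = 0.5 * rho * V^2 * S * Cw
Step 1 — V^2 = 10.35^2 = 107.1225
Step 2 — 0.5 * rho * V^2 = 0.5 * 1025 * 107.1225 = 54900.28125
Step 3 — Rw = 54900.28125 * 4410 * 0.000025 ≈ 6052.8 N (5 s.f.)

6052.8 N


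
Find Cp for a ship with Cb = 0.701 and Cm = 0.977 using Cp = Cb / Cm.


Formula: Cp = Cb / Cm
Substituting: Cp = 0.701 / 0.977
Result: Cp ≈ 0.71750 (5 s.f.)

0.71750


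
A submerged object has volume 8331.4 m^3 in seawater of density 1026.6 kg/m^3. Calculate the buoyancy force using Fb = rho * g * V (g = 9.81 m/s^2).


Formula: Fb = rho * g * V
Substituting: Fb = 1026.6 * 9.81 * 8331.4
Intermediate: 1026.6 * 9.81 = 10070.946
Result: Fb = 10070.946 * 8331.4 ≈ 83905000 N (5 s.f.)

83905000 N


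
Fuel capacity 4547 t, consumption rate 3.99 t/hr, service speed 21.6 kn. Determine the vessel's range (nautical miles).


Formula: endurance = fuel / rate; range = endurance * speed
Step 1 — endurance = 4547 / 3.99 = 1139.599 hours
Step 2 — range = 1139.599 * 21.6 ≈ 24615 nautical miles (5 s.f.)

24615 NM


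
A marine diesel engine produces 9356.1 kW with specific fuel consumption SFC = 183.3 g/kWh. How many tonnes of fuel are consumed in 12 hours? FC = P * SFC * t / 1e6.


Formula: FC (tonnes) = P * SFC * t / 1,000,000
Step 1 — P * SFC * t = 9356.1 * 183.3 * 12 = 20579677.56 g
Step 2 — FC (tonnes) = 20579677.56 / 1,000,000 ≈ 20.580 tonnes (5 s.f.)

20.580 tonnes


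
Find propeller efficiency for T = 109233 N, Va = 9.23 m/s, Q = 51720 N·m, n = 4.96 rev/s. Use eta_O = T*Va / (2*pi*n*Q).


Formula: eta = T * Va / (2 * pi * n * Q)
Step 1 — numerator = T * Va = 109233 * 9.23 = 1008220.59
Step 2 — 2 * pi * n = 2 * pi * 4.96 = 31.164599
Step 3 — denominator = 31.164599 * 51720 = 1611833.06
Step 4 — eta = 1008220.59 / 1611833.06 ≈ 0.62551 (5 s.f.)

0.62551


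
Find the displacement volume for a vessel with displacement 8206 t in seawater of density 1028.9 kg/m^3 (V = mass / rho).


Formula: V = mass / rho
Step 1 — convert tonnes to kg: 8206 t * 1000 = 8206000 kg
Step 2 — V = 8206000 / 1028.9 ≈ 7975.5 m^3 (5 s.f.)

7975.5 m^3


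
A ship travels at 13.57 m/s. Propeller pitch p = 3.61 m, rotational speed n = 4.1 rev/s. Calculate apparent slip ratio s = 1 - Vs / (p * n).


Formula: s = 1 - Vs / (p * n)
Step 1 — p * n = 3.61 * 4.1 = 14.801
Step 2 — Vs / (p*n) = 13.57 / 14.801 = 0.91683 (6 d.p.)
Step 3 — s = 1 - 0.91683 = 0.08317

0.08317


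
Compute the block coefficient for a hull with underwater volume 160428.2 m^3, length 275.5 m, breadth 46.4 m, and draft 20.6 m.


Formula: Cb = V / (L * B * T)
Step 1 — L * B * T = 275.5 * 46.4 * 20.6 = 263333.92 m^3
Step 2 — Cb = 160428.2 / 263333.92 ≈ 0.60922 (5 s.f.)

0.60922


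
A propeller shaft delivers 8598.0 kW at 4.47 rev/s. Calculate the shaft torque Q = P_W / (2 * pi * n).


Formula: Q = P_W / (2 * pi * n)
Step 1 — P_W = 8598.0 kW * 1000 = 8598000.0 W
Step 2 — 2 * pi * n = 2 * pi * 4.47 = 28.085838
Step 3 — Q = 8598000.0 / 28.085838 ≈ 306130 N·m (5 s.f.)

306130 N·m


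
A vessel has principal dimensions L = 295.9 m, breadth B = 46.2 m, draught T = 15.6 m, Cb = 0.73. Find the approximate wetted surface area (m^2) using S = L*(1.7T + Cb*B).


Formula: S = 1.7*L*T + V/T with V = Cb*L*B*T, i.e. S = L * (1.7*T + Cb*B)
Step 1 — 1.7*T = 1.7 * 15.6 = 26.52 m
Step 2 — Cb*B = 0.73 * 46.2 = 33.726 m
Step 3 — 1.7*T + Cb*B = 26.52 + 33.726 = 60.246 m
Step 4 — S = 295.9 * 60.246 ≈ 17827 m^2 (5 s.f.)

17827 m^2


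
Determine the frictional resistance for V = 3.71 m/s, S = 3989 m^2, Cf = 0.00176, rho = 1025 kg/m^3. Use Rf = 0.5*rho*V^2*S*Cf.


Formula: Rf = 0.5 * rho * V^2 * S * Cf
Step 1 — V^2 = 3.71^2 = 13.7641
Step 2 — 0.5 * rho * V^2 = 0.5 * 1025 * 13.7641 = 7054.10125
Step 3 — Rf = 7054.10125 * 3989 * 0.00176 ≈ 49524 N (5 s.f.)

49524 N


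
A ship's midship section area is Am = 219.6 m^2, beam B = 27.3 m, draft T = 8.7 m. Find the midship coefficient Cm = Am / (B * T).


Formula: Cm = Am / (B * T)
Step 1 — B * T = 27.3 * 8.7 = 237.51 m^2
Step 2 — Cm = 219.6 / 237.51 ≈ 0.92459 (5 s.f.)

0.92459


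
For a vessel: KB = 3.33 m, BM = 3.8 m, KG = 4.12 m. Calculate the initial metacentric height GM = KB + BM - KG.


Formula: GM = KB + BM - KG
Step 1 — KM = KB + BM = 3.33 + 3.8 = 7.13 m
Step 2 — GM = KM - KG = 7.13 - 4.12 = 3.01 m

3.01 m


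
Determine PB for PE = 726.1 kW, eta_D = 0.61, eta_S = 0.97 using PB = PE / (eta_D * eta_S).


Formula: PB = PE / (eta_D * eta_S)
Step 1 — combined efficiency = eta_D * eta_S = 0.61 * 0.97 = 0.5917
Step 2 — PB = 726.1 / 0.5917 ≈ 1227.1 kW (5 s.f.)

1227.1 kW


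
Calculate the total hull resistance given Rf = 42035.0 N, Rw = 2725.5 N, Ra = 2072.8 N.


Formula: Rt = Rf + Rw + Ra
Substituting: Rt = 42035.0 + 2725.5 + 2072.8
Result: Rt = 46833.3 N

46833.3 N


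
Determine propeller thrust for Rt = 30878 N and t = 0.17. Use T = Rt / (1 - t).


Formula: T = Rt / (1 - t)
Step 1 — (1 - t) = 1 - 0.17 = 0.83
Step 2 — T = 30878 / 0.83 ≈ 37202 N (5 s.f.)

37202 N


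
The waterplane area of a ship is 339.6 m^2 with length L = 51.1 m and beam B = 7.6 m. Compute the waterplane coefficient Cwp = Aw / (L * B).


Formula: Cwp = Aw / (L * B)
Step 1 — L * B = 51.1 * 7.6 = 388.36 m^2
Step 2 — Cwp = 339.6 / 388.36 ≈ 0.87445 (5 s.f.)

0.87445


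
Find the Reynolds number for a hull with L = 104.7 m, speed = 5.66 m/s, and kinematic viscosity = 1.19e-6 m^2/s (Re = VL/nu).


Formula: Re = V * L / nu
Step 1 — V * L = 5.66 * 104.7 = 592.602 m^2/s
Step 2 — Re = 592.602 / 1.19e-6 = 4.98e+08

4.98e+08


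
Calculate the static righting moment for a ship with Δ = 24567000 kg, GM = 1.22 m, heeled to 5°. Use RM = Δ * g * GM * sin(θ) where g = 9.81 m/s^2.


Formula: GZ = GM * sin(theta); RM = disp * g * GZ
Step 1 — GZ = 1.22 * sin(5°) = 1.22 * 0.087156 = 0.10633 m
Step 2 — RM = 24567000 * 9.81 * 0.10633 ≈ 25626000 N·m (5 s.f.)

25626000 N·m


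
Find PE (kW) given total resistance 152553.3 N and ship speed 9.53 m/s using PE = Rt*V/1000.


Formula: PE = Rt * V / 1000 (kW)
Step 1 — PE (W) = 152553.3 * 9.53 = 1453832.949 W
Step 2 — PE (kW) = 1453832.949 / 1000 ≈ 1453.8 kW (5 s.f.)

1453.8 kW


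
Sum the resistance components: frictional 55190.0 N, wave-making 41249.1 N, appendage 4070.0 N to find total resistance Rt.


Formula: Rt = Rf + Rw + Ra
Substituting: Rt = 55190.0 + 41249.1 + 4070.0
Result: Rt = 100509.1 N

100509.1 N


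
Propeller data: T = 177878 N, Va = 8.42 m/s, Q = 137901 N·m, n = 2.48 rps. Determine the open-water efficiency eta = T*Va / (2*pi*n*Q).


Formula: eta = T * Va / (2 * pi * n * Q)
Step 1 — numerator = T * Va = 177878 * 8.42 = 1497732.76
Step 2 — 2 * pi * n = 2 * pi * 2.48 = 15.5823
Step 3 — denominator = 15.5823 * 137901 = 2148814.75
Step 4 — eta = 1497732.76 / 2148814.75 ≈ 0.69700 (5 s.f.)

0.69700


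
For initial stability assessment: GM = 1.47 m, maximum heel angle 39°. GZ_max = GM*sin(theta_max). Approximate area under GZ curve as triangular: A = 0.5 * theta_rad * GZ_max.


Formula: GZ_max = GM * sin(theta); Area = 0.5 * theta_rad * GZ_max
Step 1 — GZ_max = 1.47 * sin(39°) = 1.47 * 0.62932 = 0.9251 m
Step 2 — theta_rad = 39 * pi/180 = 0.680678 rad
Step 3 — Area = 0.5 * 0.680678 * 0.9251 ≈ 0.31485 m·rad (5 s.f.)

0.31485 m·rad


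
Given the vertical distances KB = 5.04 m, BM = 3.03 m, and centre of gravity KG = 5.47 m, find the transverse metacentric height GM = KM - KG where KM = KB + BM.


Formula: GM = KB + BM - KG
Step 1 — KM = KB + BM = 5.04 + 3.03 = 8.07 m
Step 2 — GM = KM - KG = 8.07 - 5.47 = 2.6 m

2.6 m


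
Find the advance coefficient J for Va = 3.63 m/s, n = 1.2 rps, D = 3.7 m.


Formula: J = Va / (n * D)
Step 1 — n * D = 1.2 * 3.7 = 4.44
Step 2 — J = 3.63 / 4.44 ≈ 0.81757 (5 s.f.)

0.81757


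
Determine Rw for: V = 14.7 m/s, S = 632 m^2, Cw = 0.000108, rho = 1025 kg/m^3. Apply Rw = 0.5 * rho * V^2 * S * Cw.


Formula: Rw = 0.5 * rho * V^2 * S * Cw
Step 1 — V^2 = 14.7^2 = 216.09
Step 2 — 0.5 * rho * V^2 = 0.5 * 1025 * 216.09 = 110746.125
Step 3 — Rw = 110746.125 * 632 * 0.000108 ≈ 7559.1 N (5 s.f.)

7559.1 N


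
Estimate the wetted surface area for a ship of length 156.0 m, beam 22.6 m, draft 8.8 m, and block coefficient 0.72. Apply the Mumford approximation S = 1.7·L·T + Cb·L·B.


Formula: S = 1.7*L*T + V/T with V = Cb*L*B*T, i.e. S = L * (1.7*T + Cb*B)
Step 1 — 1.7*T = 1.7 * 8.8 = 14.96 m
Step 2 — Cb*B = 0.72 * 22.6 = 16.272 m
Step 3 — 1.7*T + Cb*B = 14.96 + 16.272 = 31.232 m
Step 4 — S = 156.0 * 31.232 ≈ 4872.2 m^2 (5 s.f.)

4872.2 m^2


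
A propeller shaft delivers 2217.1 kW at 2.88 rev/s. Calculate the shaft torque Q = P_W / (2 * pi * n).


Formula: Q = P_W / (2 * pi * n)
Step 1 — P_W = 2217.1 kW * 1000 = 2217100.0 W
Step 2 — 2 * pi * n = 2 * pi * 2.88 = 18.095574
Step 3 — Q = 2217100.0 / 18.095574 ≈ 122520 N·m (5 s.f.)

122520 N·m


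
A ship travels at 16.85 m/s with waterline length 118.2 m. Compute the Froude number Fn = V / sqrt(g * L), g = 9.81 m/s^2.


Formula: Fn = V / sqrt(g * L)
Step 1 — g * L = 9.81 * 118.2 = 1159.542
Step 2 — sqrt(g * L) = sqrt(1159.542) = 34.052048
Step 3 — Fn = 16.85 / 34.052048 ≈ 0.49483 (5 s.f.)

0.49483


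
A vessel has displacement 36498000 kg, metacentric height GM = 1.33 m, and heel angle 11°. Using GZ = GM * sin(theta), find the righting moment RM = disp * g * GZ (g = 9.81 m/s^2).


Formula: GZ = GM * sin(theta); RM = disp * g * GZ
Step 1 — GZ = 1.33 * sin(11°) = 1.33 * 0.190809 = 0.253776 m
Step 2 — RM = 36498000 * 9.81 * 0.253776 ≈ 90863000 N·m (5 s.f.)

90863000 N·m


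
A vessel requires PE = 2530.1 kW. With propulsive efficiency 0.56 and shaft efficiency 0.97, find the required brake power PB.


Formula: PB = PE / (eta_D * eta_S)
Step 1 — combined efficiency = eta_D * eta_S = 0.56 * 0.97 = 0.5432
Step 2 — PB = 2530.1 / 0.5432 ≈ 4657.8 kW (5 s.f.)

4657.8 kW


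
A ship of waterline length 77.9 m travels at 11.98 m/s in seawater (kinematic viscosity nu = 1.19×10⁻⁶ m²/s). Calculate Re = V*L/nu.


Formula: Re = V * L / nu
Step 1 — V * L = 11.98 * 77.9 = 933.242 m^2/s
Step 2 — Re = 933.242 / 1.19e-6 = 7.84e+08

7.84e+08


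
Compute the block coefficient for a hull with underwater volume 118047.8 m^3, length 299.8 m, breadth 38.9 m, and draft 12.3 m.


Formula: Cb = V / (L * B * T)
Step 1 — L * B * T = 299.8 * 38.9 * 12.3 = 143445.306 m^3
Step 2 — Cb = 118047.8 / 143445.306 ≈ 0.82295 (5 s.f.)

0.82295


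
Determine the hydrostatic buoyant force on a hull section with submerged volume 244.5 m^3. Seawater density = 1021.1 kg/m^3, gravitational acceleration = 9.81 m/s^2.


Formula: Fb = rho * g * V
Substituting: Fb = 1021.1 * 9.81 * 244.5
Intermediate: 1021.1 * 9.81 = 10016.991
Result: Fb = 10016.991 * 244.5 ≈ 2449200 N (5 s.f.)

2449200 N


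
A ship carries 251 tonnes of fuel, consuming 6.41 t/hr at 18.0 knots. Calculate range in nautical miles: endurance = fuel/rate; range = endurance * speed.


Formula: endurance = fuel / rate; range = endurance * speed
Step 1 — endurance = 251 / 6.41 = 39.1576 hours
Step 2 — range = 39.1576 * 18.0 ≈ 704.84 nautical miles (5 s.f.)

704.84 NM


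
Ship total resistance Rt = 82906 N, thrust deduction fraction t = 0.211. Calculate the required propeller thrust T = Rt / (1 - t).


Formula: T = Rt / (1 - t)
Step 1 — (1 - t) = 1 - 0.211 = 0.789
Step 2 — T = 82906 / 0.789 ≈ 105080 N (5 s.f.)

105080 N


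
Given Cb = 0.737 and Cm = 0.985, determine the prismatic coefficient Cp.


Formula: Cp = Cb / Cm
Substituting: Cp = 0.737 / 0.985
Result: Cp ≈ 0.74822 (5 s.f.)

0.74822


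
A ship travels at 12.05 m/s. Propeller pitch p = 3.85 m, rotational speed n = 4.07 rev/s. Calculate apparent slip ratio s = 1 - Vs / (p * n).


Formula: s = 1 - Vs / (p * n)
Step 1 — p * n = 3.85 * 4.07 = 15.6695
Step 2 — Vs / (p*n) = 12.05 / 15.6695 = 0.76901 (6 d.p.)
Step 3 — s = 1 - 0.76901 = 0.23099

0.23099


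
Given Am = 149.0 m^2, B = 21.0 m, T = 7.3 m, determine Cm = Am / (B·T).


Formula: Cm = Am / (B * T)
Step 1 — B * T = 21.0 * 7.3 = 153.3 m^2
Step 2 — Cm = 149.0 / 153.3 ≈ 0.97195 (5 s.f.)

0.97195


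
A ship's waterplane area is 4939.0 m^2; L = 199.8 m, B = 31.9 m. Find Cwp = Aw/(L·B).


Formula: Cwp = Aw / (L * B)
Step 1 — L * B = 199.8 * 31.9 = 6373.62 m^2
Step 2 — Cwp = 4939.0 / 6373.62 ≈ 0.77491 (5 s.f.)

0.77491


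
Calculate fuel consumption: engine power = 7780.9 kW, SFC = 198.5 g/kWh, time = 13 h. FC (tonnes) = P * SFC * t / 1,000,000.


Formula: FC (tonnes) = P * SFC * t / 1,000,000
Step 1 — P * SFC * t = 7780.9 * 198.5 * 13 = 20078612.45 g
Step 2 — FC (tonnes) = 20078612.45 / 1,000,000 ≈ 20.079 tonnes (5 s.f.)

20.079 tonnes


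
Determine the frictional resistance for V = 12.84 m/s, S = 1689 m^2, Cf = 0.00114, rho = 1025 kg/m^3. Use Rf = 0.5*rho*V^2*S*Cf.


Formula: Rf = 0.5 * rho * V^2 * S * Cf
Step 1 — V^2 = 12.84^2 = 164.8656
Step 2 — 0.5 * rho * V^2 = 0.5 * 1025 * 164.8656 = 84493.62
Step 3 — Rf = 84493.62 * 1689 * 0.00114 ≈ 162690 N (5 s.f.)

162690 N


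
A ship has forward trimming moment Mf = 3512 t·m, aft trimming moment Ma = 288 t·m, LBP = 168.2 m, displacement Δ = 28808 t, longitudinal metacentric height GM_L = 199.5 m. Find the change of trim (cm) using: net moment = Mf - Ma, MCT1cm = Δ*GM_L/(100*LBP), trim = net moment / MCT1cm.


Formula: net trimming moment = Mf - Ma; MCT1cm = Δ*GM_L/(100*LBP); trim = net moment / MCT1cm
Step 1 — net trimming moment = 3512 - 288 = 3224 t·m
Step 2 — MCT1cm = 28808 * 199.5 / (100 * 168.2) = 341.6882 t·m/cm
Step 3 — trim = 3224 / 341.6882 ≈ 9.4355 cm (5 s.f.)

9.4355 cm


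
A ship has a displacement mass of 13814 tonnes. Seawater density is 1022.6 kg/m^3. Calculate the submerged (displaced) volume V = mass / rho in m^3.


Formula: V = mass / rho
Step 1 — convert tonnes to kg: 13814 t * 1000 = 13814000 kg
Step 2 — V = 13814000 / 1022.6 ≈ 13509 m^3 (5 s.f.)

13509 m^3


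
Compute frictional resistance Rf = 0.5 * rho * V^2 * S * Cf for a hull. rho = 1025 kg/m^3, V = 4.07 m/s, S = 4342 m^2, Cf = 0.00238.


Formula: Rf = 0.5 * rho * V^2 * S * Cf
Step 1 — V^2 = 4.07^2 = 16.5649
Step 2 — 0.5 * rho * V^2 = 0.5 * 1025 * 16.5649 = 8489.51125
Step 3 — Rf = 8489.51125 * 4342 * 0.00238 ≈ 87730 N (5 s.f.)

87730 N


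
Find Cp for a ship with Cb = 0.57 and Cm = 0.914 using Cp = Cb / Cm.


Formula: Cp = Cb / Cm
Substituting: Cp = 0.57 / 0.914
Result: Cp ≈ 0.62363 (5 s.f.)

0.62363


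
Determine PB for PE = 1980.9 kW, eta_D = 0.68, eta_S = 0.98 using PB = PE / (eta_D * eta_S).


Formula: PB = PE / (eta_D * eta_S)
Step 1 — combined efficiency = eta_D * eta_S = 0.68 * 0.98 = 0.6664
Step 2 — PB = 1980.9 / 0.6664 ≈ 2972.5 kW (5 s.f.)

2972.5 kW


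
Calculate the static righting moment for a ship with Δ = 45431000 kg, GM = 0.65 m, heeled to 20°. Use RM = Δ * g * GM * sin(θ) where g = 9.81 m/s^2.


Formula: GZ = GM * sin(theta); RM = disp * g * GZ
Step 1 — GZ = 0.65 * sin(20°) = 0.65 * 0.34202 = 0.222313 m
Step 2 — RM = 45431000 * 9.81 * 0.222313 ≈ 99080000 N·m (5 s.f.)

99080000 N·m


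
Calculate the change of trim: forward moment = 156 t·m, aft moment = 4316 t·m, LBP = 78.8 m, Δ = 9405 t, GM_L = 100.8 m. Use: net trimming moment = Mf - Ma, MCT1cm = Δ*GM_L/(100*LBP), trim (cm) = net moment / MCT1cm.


Formula: net trimming moment = Mf - Ma; MCT1cm = Δ*GM_L/(100*LBP); trim = net moment / MCT1cm
Step 1 — net trimming moment = 156 - 4316 = -4160 t·m
Step 2 — MCT1cm = 9405 * 100.8 / (100 * 78.8) = 120.3076 t·m/cm
Step 3 — trim = -4160 / 120.3076 ≈ -34.578 cm (5 s.f.)

-34.578 cm


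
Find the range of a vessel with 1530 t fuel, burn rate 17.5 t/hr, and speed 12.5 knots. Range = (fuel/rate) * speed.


Formula: endurance = fuel / rate; range = endurance * speed
Step 1 — endurance = 1530 / 17.5 = 87.4286 hours
Step 2 — range = 87.4286 * 12.5 ≈ 1092.9 nautical miles (5 s.f.)

1092.9 NM


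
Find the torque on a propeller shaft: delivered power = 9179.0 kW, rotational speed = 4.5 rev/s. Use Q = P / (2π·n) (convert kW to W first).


Formula: Q = P_W / (2 * pi * n)
Step 1 — P_W = 9179.0 kW * 1000 = 9179000.0 W
Step 2 — 2 * pi * n = 2 * pi * 4.5 = 28.274334
Step 3 — Q = 9179000.0 / 28.274334 ≈ 324640 N·m (5 s.f.)

324640 N·m


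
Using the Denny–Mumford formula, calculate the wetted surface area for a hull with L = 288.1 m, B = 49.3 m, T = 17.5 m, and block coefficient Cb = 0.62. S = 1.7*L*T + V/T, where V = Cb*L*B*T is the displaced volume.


Formula: S = 1.7*L*T + V/T with V = Cb*L*B*T, i.e. S = L * (1.7*T + Cb*B)
Step 1 — 1.7*T = 1.7 * 17.5 = 29.75 m
Step 2 — Cb*B = 0.62 * 49.3 = 30.566 m
Step 3 — 1.7*T + Cb*B = 29.75 + 30.566 = 60.316 m
Step 4 — S = 288.1 * 60.316 ≈ 17377 m^2 (5 s.f.)

17377 m^2


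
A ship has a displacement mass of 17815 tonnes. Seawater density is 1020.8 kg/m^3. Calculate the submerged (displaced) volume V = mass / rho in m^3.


Formula: V = mass / rho
Step 1 — convert tonnes to kg: 17815 t * 1000 = 17815000 kg
Step 2 — V = 17815000 / 1020.8 ≈ 17452 m^3 (5 s.f.)

17452 m^3


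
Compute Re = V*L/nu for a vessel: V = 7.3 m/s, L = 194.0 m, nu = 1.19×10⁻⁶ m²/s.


Formula: Re = V * L / nu
Step 1 — V * L = 7.3 * 194.0 = 1416.2 m^2/s
Step 2 — Re = 1416.2 / 1.19e-6 = 1.19e+09

1.19e+09


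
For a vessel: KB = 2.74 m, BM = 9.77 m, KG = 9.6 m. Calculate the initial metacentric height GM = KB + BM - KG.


Formula: GM = KB + BM - KG
Step 1 — KM = KB + BM = 2.74 + 9.77 = 12.51 m
Step 2 — GM = KM - KG = 12.51 - 9.6 = 2.91 m

2.91 m


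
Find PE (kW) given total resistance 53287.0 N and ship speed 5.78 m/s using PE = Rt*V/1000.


Formula: PE = Rt * V / 1000 (kW)
Step 1 — PE (W) = 53287.0 * 5.78 = 307998.86 W
Step 2 — PE (kW) = 307998.86 / 1000 ≈ 308.00 kW (5 s.f.)

308.00 kW


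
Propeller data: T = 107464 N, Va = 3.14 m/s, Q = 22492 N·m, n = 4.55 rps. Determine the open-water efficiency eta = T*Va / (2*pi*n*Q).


Formula: eta = T * Va / (2 * pi * n * Q)
Step 1 — numerator = T * Va = 107464 * 3.14 = 337436.96
Step 2 — 2 * pi * n = 2 * pi * 4.55 = 28.588493
Step 3 — denominator = 28.588493 * 22492 = 643012.38
Step 4 — eta = 337436.96 / 643012.38 ≈ 0.52478 (5 s.f.)

0.52478


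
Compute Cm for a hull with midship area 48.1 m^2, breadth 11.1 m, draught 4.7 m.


Formula: Cm = Am / (B * T)
Step 1 — B * T = 11.1 * 4.7 = 52.17 m^2
Step 2 — Cm = 48.1 / 52.17 ≈ 0.92199 (5 s.f.)

0.92199


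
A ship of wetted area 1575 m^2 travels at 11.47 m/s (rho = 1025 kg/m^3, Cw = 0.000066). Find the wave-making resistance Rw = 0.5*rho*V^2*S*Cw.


Formula: Rw = 0.5 * rho * V^2 * S * Cw
Step 1 — V^2 = 11.47^2 = 131.5609
Step 2 — 0.5 * rho * V^2 = 0.5 * 1025 * 131.5609 = 67424.96125
Step 3 — Rw = 67424.96125 * 1575 * 0.000066 ≈ 7008.8 N (5 s.f.)

7008.8 N


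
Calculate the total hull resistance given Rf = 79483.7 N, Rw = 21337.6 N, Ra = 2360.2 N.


Formula: Rt = Rf + Rw + Ra
Substituting: Rt = 79483.7 + 21337.6 + 2360.2
Result: Rt = 103181.5 N

103181.5 N


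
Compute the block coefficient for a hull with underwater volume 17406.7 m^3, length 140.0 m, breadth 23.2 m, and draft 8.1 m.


Formula: Cb = V / (L * B * T)
Step 1 — L * B * T = 140.0 * 23.2 * 8.1 = 26308.8 m^3
Step 2 — Cb = 17406.7 / 26308.8 ≈ 0.66163 (5 s.f.)

0.66163


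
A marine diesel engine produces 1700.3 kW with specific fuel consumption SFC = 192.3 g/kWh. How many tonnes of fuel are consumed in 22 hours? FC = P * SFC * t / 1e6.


Formula: FC (tonnes) = P * SFC * t / 1,000,000
Step 1 — P * SFC * t = 1700.3 * 192.3 * 22 = 7193289.18 g
Step 2 — FC (tonnes) = 7193289.18 / 1,000,000 ≈ 7.1933 tonnes (5 s.f.)

7.1933 tonnes


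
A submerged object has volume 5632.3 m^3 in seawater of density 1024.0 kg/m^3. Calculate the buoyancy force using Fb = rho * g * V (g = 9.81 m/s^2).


Formula: Fb = rho * g * V
Substituting: Fb = 1024.0 * 9.81 * 5632.3
Intermediate: 1024.0 * 9.81 = 10045.44
Result: Fb = 10045.44 * 5632.3 ≈ 56579000 N (5 s.f.)

56579000 N


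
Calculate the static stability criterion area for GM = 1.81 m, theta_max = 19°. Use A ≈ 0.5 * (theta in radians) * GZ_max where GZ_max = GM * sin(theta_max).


Formula: GZ_max = GM * sin(theta); Area = 0.5 * theta_rad * GZ_max
Step 1 — GZ_max = 1.81 * sin(19°) = 1.81 * 0.325568 = 0.589278 m
Step 2 — theta_rad = 19 * pi/180 = 0.331613 rad
Step 3 — Area = 0.5 * 0.331613 * 0.589278 ≈ 0.097706 m·rad (5 s.f.)

0.097706 m·rad


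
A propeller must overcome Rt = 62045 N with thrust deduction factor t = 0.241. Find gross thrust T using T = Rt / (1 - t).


Formula: T = Rt / (1 - t)
Step 1 — (1 - t) = 1 - 0.241 = 0.759
Step 2 — T = 62045 / 0.759 ≈ 81746 N (5 s.f.)

81746 N


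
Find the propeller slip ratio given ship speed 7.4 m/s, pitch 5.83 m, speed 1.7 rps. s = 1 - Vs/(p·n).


Formula: s = 1 - Vs / (p * n)
Step 1 — p * n = 5.83 * 1.7 = 9.911
Step 2 — Vs / (p*n) = 7.4 / 9.911 = 0.746645 (6 d.p.)
Step 3 — s = 1 - 0.746645 = 0.253355

0.253355


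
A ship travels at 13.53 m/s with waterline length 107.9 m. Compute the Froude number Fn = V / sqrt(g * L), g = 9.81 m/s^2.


Formula: Fn = V / sqrt(g * L)
Step 1 — g * L = 9.81 * 107.9 = 1058.499
Step 2 — sqrt(g * L) = sqrt(1058.499) = 32.534582
Step 3 — Fn = 13.53 / 32.534582 ≈ 0.41587 (5 s.f.)

0.41587


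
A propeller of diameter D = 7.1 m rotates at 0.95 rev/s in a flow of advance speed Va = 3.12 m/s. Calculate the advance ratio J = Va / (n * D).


Formula: J = Va / (n * D)
Step 1 — n * D = 0.95 * 7.1 = 6.745
Step 2 — J = 3.12 / 6.745 ≈ 0.46256 (5 s.f.)

0.46256


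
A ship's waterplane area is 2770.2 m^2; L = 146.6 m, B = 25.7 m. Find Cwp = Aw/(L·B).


Formula: Cwp = Aw / (L * B)
Step 1 — L * B = 146.6 * 25.7 = 3767.62 m^2
Step 2 — Cwp = 2770.2 / 3767.62 ≈ 0.73527 (5 s.f.)

0.73527


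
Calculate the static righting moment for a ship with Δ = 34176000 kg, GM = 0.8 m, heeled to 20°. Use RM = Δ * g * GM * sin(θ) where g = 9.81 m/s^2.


Formula: GZ = GM * sin(theta); RM = disp * g * GZ
Step 1 — GZ = 0.8 * sin(20°) = 0.8 * 0.34202 = 0.273616 m
Step 2 — RM = 34176000 * 9.81 * 0.273616 ≈ 91734000 N·m (5 s.f.)

91734000 N·m


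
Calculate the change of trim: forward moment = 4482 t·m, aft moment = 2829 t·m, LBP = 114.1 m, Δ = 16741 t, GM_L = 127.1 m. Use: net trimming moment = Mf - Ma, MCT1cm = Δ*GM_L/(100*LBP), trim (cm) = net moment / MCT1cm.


Formula: net trimming moment = Mf - Ma; MCT1cm = Δ*GM_L/(100*LBP); trim = net moment / MCT1cm
Step 1 — net trimming moment = 4482 - 2829 = 1653 t·m
Step 2 — MCT1cm = 16741 * 127.1 / (100 * 114.1) = 186.4839 t·m/cm
Step 3 — trim = 1653 / 186.4839 ≈ 8.8640 cm (5 s.f.)

8.8640 cm


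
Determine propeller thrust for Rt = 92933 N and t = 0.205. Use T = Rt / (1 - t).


Formula: T = Rt / (1 - t)
Step 1 — (1 - t) = 1 - 0.205 = 0.795
Step 2 — T = 92933 / 0.795 ≈ 116900 N (5 s.f.)

116900 N


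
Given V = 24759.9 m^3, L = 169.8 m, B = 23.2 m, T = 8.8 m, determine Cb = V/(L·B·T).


Formula: Cb = V / (L * B * T)
Step 1 — L * B * T = 169.8 * 23.2 * 8.8 = 34666.368 m^3
Step 2 — Cb = 24759.9 / 34666.368 ≈ 0.71423 (5 s.f.)

0.71423


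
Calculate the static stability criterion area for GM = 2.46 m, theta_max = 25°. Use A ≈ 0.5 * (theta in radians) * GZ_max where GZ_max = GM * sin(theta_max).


Formula: GZ_max = GM * sin(theta); Area = 0.5 * theta_rad * GZ_max
Step 1 — GZ_max = 2.46 * sin(25°) = 2.46 * 0.422618 = 1.03964 m
Step 2 — theta_rad = 25 * pi/180 = 0.436332 rad
Step 3 — Area = 0.5 * 0.436332 * 1.03964 ≈ 0.22681 m·rad (5 s.f.)

0.22681 m·rad


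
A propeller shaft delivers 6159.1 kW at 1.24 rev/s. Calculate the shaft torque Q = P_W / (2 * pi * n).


Formula: Q = P_W / (2 * pi * n)
Step 1 — P_W = 6159.1 kW * 1000 = 6159100.0 W
Step 2 — 2 * pi * n = 2 * pi * 1.24 = 7.79115
Step 3 — Q = 6159100.0 / 7.79115 ≈ 790530 N·m (5 s.f.)

790530 N·m


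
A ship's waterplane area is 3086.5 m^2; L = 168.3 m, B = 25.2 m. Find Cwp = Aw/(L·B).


Formula: Cwp = Aw / (L * B)
Step 1 — L * B = 168.3 * 25.2 = 4241.16 m^2
Step 2 — Cwp = 3086.5 / 4241.16 ≈ 0.72775 (5 s.f.)

0.72775


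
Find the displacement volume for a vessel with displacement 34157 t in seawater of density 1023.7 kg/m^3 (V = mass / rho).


Formula: V = mass / rho
Step 1 — convert tonnes to kg: 34157 t * 1000 = 34157000 kg
Step 2 — V = 34157000 / 1023.7 ≈ 33366 m^3 (5 s.f.)

33366 m^3


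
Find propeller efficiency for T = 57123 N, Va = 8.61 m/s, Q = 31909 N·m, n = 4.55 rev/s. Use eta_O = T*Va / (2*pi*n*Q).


Formula: eta = T * Va / (2 * pi * n * Q)
Step 1 — numerator = T * Va = 57123 * 8.61 = 491829.03
Step 2 — 2 * pi * n = 2 * pi * 4.55 = 28.588493
Step 3 — denominator = 28.588493 * 31909 = 912230.22
Step 4 — eta = 491829.03 / 912230.22 ≈ 0.53915 (5 s.f.)

0.53915


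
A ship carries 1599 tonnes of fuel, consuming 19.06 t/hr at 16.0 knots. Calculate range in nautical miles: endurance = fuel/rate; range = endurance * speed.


Formula: endurance = fuel / rate; range = endurance * speed
Step 1 — endurance = 1599 / 19.06 = 83.893 hours
Step 2 — range = 83.893 * 16.0 ≈ 1342.3 nautical miles (5 s.f.)

1342.3 NM


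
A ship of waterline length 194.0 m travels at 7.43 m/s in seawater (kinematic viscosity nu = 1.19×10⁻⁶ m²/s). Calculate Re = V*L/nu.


Formula: Re = V * L / nu
Step 1 — V * L = 7.43 * 194.0 = 1441.42 m^2/s
Step 2 — Re = 1441.42 / 1.19e-6 = 1.21e+09

1.21e+09


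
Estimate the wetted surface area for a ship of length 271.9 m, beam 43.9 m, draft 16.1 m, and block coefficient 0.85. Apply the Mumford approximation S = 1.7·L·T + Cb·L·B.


Formula: S = 1.7*L*T + V/T with V = Cb*L*B*T, i.e. S = L * (1.7*T + Cb*B)
Step 1 — 1.7*T = 1.7 * 16.1 = 27.37 m
Step 2 — Cb*B = 0.85 * 43.9 = 37.315 m
Step 3 — 1.7*T + Cb*B = 27.37 + 37.315 = 64.685 m
Step 4 — S = 271.9 * 64.685 ≈ 17588 m^2 (5 s.f.)

17588 m^2


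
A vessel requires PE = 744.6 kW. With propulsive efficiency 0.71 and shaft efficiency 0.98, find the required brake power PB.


Formula: PB = PE / (eta_D * eta_S)
Step 1 — combined efficiency = eta_D * eta_S = 0.71 * 0.98 = 0.6958
Step 2 — PB = 744.6 / 0.6958 ≈ 1070.1 kW (5 s.f.)

1070.1 kW


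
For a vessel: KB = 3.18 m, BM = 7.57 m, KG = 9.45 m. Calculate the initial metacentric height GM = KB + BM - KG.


Formula: GM = KB + BM - KG
Step 1 — KM = KB + BM = 3.18 + 7.57 = 10.75 m
Step 2 — GM = KM - KG = 10.75 - 9.45 = 1.3 m

1.3 m


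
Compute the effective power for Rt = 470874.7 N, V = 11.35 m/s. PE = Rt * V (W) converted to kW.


Formula: PE = Rt * V / 1000 (kW)
Step 1 — PE (W) = 470874.7 * 11.35 = 5344427.845 W
Step 2 — PE (kW) = 5344427.845 / 1000 ≈ 5344.4 kW (5 s.f.)

5344.4 kW


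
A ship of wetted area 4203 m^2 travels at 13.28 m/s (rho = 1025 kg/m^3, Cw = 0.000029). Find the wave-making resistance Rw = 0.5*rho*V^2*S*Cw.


Formula: Rw = 0.5 * rho * V^2 * S * Cw
Step 1 — V^2 = 13.28^2 = 176.3584
Step 2 — 0.5 * rho * V^2 = 0.5 * 1025 * 176.3584 = 90383.68
Step 3 — Rw = 90383.68 * 4203 * 0.000029 ≈ 11017 N (5 s.f.)

11017 N


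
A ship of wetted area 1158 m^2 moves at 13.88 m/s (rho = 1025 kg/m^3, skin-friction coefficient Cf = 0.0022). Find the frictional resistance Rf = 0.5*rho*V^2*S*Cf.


Formula: Rf = 0.5 * rho * V^2 * S * Cf
Step 1 — V^2 = 13.88^2 = 192.6544
Step 2 — 0.5 * rho * V^2 = 0.5 * 1025 * 192.6544 = 98735.38
Step 3 — Rf = 98735.38 * 1158 * 0.0022 ≈ 251540 N (5 s.f.)

251540 N


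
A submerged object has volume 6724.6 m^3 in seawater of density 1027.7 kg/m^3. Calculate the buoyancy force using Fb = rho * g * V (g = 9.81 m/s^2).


Formula: Fb = rho * g * V
Substituting: Fb = 1027.7 * 9.81 * 6724.6
Intermediate: 1027.7 * 9.81 = 10081.737
Result: Fb = 10081.737 * 6724.6 ≈ 67796000 N (5 s.f.)

67796000 N


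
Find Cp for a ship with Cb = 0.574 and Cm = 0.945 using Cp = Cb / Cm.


Formula: Cp = Cb / Cm
Substituting: Cp = 0.574 / 0.945
Result: Cp ≈ 0.60741 (5 s.f.)

0.60741
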